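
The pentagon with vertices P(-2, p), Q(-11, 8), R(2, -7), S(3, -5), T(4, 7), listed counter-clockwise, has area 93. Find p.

The doubled signed area Σ (x_i y_{i+1} − x_{i+1} y_i) is linear in p.
With p=0 it equals 111; the coefficient of p is 15 (from the two edges through P).
So 15·p + 111 = 2·93 = 186 ⇒ p = 5.

5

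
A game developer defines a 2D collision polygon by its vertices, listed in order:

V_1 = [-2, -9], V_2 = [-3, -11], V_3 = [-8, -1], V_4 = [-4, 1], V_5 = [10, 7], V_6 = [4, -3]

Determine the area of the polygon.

Apply the shoelace (surveyor's) formula: 2A = Σ (x_i·y_{i+1} − x_{i+1}·y_i), indices taken mod 6.
Σ = (-5) + (-85) + (-12) + (-38) + (-58) + (-42) = -240
Area = |Σ|/2 = 120.

120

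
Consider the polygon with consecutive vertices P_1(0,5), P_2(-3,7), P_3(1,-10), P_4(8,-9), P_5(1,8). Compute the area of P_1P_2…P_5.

Apply Gauss's area formula: 2A = Σ (x_i·y_{i+1} − x_{i+1}·y_i), indices taken mod 5.
P_1→P_2: (0)(7) − (-3)(5) = 15
P_2→P_3: (-3)(-10) − (1)(7) = 23
P_3→P_4: (1)(-9) − (8)(-10) = 71
P_4→P_5: (8)(8) − (1)(-9) = 73
P_5→P_1: (1)(5) − (0)(8) = 5
Σ = 187
Area = |Σ|/2 = 93.5.

93.5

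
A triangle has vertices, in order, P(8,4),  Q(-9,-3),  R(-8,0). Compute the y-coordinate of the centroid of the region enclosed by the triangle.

Apply Gauss's area formula. First the cross-terms c_i = x_i·y_{i+1} − x_{i+1}·y_i:
  12, -24, -32  ⇒  2A = -44, A = -22.
Then Σ (y_i + y_{i+1})·c_i = -44, so ȳ = -44 / (6·(-22)) = 1/3.

1/3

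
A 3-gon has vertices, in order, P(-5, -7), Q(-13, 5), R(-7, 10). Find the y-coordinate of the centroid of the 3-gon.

8/3

Apply the shoelace formula. First the cross-terms c_i = x_i·y_{i+1} − x_{i+1}·y_i:
  -116, -95, 99  ⇒  2A = -112, A = -56.
Then Σ (y_i + y_{i+1})·c_i = -896, so ȳ = -896 / (6·(-56)) = 8/3.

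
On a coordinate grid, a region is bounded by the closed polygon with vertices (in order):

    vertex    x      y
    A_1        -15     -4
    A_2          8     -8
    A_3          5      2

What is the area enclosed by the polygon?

109

Σ = (152) + (56) + (10) = 218
Area = |Σ|/2 = 109.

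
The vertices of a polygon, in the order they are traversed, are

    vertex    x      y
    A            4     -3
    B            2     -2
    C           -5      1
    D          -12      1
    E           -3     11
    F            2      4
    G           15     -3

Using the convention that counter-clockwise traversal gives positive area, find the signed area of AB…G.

-132.5

Apply the surveyor's formula: 2A = Σ (x_i·y_{i+1} − x_{i+1}·y_i), indices taken mod 7.
Σ = (-2) + (-8) + (7) + (-129) + (-34) + (-66) + (-33) = -265
Signed area = Σ/2 = -132.5 (negative ⇒ clockwise traversal).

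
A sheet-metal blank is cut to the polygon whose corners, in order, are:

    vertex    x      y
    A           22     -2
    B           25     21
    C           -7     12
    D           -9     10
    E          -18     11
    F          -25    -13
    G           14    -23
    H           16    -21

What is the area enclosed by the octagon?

1424

Apply the shoelace formula: 2A = Σ (x_i·y_{i+1} − x_{i+1}·y_i), indices taken mod 8.
Σ = (512) + (447) + (38) + (81) + (509) + (757) + (74) + (430) = 2848
Area = |Σ|/2 = 1424.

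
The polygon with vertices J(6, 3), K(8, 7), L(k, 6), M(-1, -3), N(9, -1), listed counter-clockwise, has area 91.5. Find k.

-5

Write out the shoelace sum; only the two edges meeting at L involve k:
2·Area = [(8·6 − k·7) + (k·(-3) − (-1)·6)] + 79
       = -10·k + 133 = 183
⇒ k = -5.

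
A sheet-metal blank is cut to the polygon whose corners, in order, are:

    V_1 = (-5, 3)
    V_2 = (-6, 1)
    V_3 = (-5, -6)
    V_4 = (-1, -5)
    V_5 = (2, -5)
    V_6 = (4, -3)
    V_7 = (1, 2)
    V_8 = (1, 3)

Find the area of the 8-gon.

66

V_1→V_2: (-5)(1) − (-6)(3) = 13
V_2→V_3: (-6)(-6) − (-5)(1) = 41
V_3→V_4: (-5)(-5) − (-1)(-6) = 19
V_4→V_5: (-1)(-5) − (2)(-5) = 15
V_5→V_6: (2)(-3) − (4)(-5) = 14
V_6→V_7: (4)(2) − (1)(-3) = 11
V_7→V_8: (1)(3) − (1)(2) = 1
V_8→V_1: (1)(3) − (-5)(3) = 18
Σ = 132
Area = |Σ|/2 = 66.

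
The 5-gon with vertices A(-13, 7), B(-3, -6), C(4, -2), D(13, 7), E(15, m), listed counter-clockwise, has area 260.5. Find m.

The doubled signed area Σ (x_i y_{i+1} − x_{i+1} y_i) is linear in m.
With m=0 it equals 183; the coefficient of m is 26 (from the two edges through E).
So 26·m + 183 = 2·260.5 = 521 ⇒ m = 13.

13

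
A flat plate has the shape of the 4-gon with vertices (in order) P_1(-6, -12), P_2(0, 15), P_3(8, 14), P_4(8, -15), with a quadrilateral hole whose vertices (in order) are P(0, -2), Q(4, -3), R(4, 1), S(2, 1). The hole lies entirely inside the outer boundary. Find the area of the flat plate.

303

Outer boundary:
P_1→P_2: (-6)(15) − (0)(-12) = -90
P_2→P_3: (0)(14) − (8)(15) = -120
P_3→P_4: (8)(-15) − (8)(14) = -232
P_4→P_1: (8)(-12) − (-6)(-15) = -186
Σ = -628
Area = |Σ|/2 = 314.
Hole:
Apply the shoelace formula: 2A = Σ (x_i·y_{i+1} − x_{i+1}·y_i), indices taken mod 4.
Σ = (8) + (16) + (2) + (-4) = 22
Area = |Σ|/2 = 11.
Net area = 314 − 11 = 303.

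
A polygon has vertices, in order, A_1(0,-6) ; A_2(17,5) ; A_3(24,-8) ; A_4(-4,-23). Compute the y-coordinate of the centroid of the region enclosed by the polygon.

-1291/153

Apply the surveyor's formula. First the cross-terms c_i = x_i·y_{i+1} − x_{i+1}·y_i:
  102, -256, -584, 24  ⇒  2A = -714, A = -357.
Then Σ (y_i + y_{i+1})·c_i = 18074, so ȳ = 18074 / (6·(-357)) = -1291/153.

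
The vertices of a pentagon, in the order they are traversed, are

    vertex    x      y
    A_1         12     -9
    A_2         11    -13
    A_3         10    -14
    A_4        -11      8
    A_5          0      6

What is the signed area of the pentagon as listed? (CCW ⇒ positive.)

-146.5

Apply the shoelace formula: 2A = Σ (x_i·y_{i+1} − x_{i+1}·y_i), indices taken mod 5.
Σ = (-57) + (-24) + (-74) + (-66) + (-72) = -293
Signed area = Σ/2 = -146.5 (negative ⇒ clockwise traversal).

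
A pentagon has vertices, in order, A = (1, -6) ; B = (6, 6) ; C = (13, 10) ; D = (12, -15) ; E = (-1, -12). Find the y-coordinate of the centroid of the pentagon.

-73/18

Apply Gauss's area formula. First the cross-terms c_i = x_i·y_{i+1} − x_{i+1}·y_i:
  42, -18, -315, -159, 18  ⇒  2A = -432, A = -216.
Then Σ (y_i + y_{i+1})·c_i = 5256, so ȳ = 5256 / (6·(-216)) = -73/18.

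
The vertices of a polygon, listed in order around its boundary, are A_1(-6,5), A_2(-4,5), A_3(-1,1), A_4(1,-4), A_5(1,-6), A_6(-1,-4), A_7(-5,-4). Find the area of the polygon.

41.5

Σ = (-10) + (1) + (3) + (-2) + (-10) + (-16) + (-49) = -83
Area = |Σ|/2 = 41.5.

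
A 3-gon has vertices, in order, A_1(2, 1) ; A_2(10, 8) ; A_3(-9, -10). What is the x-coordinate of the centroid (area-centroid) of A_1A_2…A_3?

Apply Gauss's area formula. First the cross-terms c_i = x_i·y_{i+1} − x_{i+1}·y_i:
  6, -28, 11  ⇒  2A = -11, A = -5.5.
Then Σ (x_i + x_{i+1})·c_i = -33, so x̄ = -33 / (6·(-5.5)) = 1.

1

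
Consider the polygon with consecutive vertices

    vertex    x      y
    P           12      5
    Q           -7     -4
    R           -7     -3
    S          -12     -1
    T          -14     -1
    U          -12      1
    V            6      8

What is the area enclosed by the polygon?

122.5

Apply the surveyor's formula: 2A = Σ (x_i·y_{i+1} − x_{i+1}·y_i), indices taken mod 7.
Σ = (-13) + (-7) + (-29) + (-2) + (-26) + (-102) + (-66) = -245
Area = |Σ|/2 = 122.5.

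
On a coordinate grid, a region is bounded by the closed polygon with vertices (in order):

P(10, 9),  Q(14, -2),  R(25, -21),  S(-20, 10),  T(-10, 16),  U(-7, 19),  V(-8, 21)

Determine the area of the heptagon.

Apply the surveyor's formula: 2A = Σ (x_i·y_{i+1} − x_{i+1}·y_i), indices taken mod 7.
Σ = (-146) + (-244) + (-170) + (-220) + (-78) + (5) + (-282) = -1135
Area = |Σ|/2 = 567.5.

567.5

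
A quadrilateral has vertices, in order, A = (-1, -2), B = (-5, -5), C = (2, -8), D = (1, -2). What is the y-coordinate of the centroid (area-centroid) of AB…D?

Apply the shoelace formula. First the cross-terms c_i = x_i·y_{i+1} − x_{i+1}·y_i:
  -5, 50, 4, -4  ⇒  2A = 45, A = 22.5.
Then Σ (y_i + y_{i+1})·c_i = -639, so ȳ = -639 / (6·22.5) = -71/15.

-71/15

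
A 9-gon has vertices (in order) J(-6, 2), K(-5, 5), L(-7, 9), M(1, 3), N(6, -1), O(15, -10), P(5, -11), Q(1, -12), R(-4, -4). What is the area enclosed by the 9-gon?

Σ = (-20) + (-10) + (-30) + (-19) + (-45) + (-115) + (-49) + (-52) + (-32) = -372
Area = |Σ|/2 = 186.

186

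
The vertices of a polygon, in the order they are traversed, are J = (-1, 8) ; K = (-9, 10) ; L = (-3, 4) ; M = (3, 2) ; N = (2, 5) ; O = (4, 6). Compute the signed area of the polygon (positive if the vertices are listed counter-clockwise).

39.5

Σ = (62) + (-6) + (-18) + (11) + (-8) + (38) = 79
Signed area = Σ/2 = 39.5 (positive ⇒ counter-clockwise traversal).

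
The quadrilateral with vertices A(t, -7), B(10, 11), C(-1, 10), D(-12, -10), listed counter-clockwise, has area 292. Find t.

9

The doubled signed area Σ (x_i y_{i+1} − x_{i+1} y_i) is linear in t.
With t=0 it equals 395; the coefficient of t is 21 (from the two edges through A).
So 21·t + 395 = 2·292 = 584 ⇒ t = 9.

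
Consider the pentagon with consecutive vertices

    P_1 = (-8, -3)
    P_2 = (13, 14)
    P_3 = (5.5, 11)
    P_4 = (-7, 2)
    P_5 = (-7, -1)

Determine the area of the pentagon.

57.5

Cross-terms: -73, 66, 88, 21, 13  ⇒  Σ = 115
Area = |Σ|/2 = 57.5.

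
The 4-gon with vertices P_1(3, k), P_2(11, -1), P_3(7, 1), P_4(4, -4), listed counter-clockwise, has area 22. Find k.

Write out the shoelace sum; only the two edges meeting at P_1 involve k:
2·Area = [(4·k − 3·(-4)) + (3·(-1) − 11·k)] + -14
       = -7·k + -5 = 44
⇒ k = -7.

-7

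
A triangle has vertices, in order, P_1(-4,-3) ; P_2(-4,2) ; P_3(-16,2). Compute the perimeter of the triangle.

|P_1P_2| = √((0)² + (5)²) = √25 = 5
|P_2P_3| = √((-12)² + (0)²) = √144 = 12
|P_3P_1| = √((12)² + (-5)²) = √169 = 13
Perimeter = 5 + 12 + 13 = 30.

30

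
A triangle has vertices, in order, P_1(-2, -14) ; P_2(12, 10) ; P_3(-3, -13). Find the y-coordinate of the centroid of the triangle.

Apply the shoelace formula. First the cross-terms c_i = x_i·y_{i+1} − x_{i+1}·y_i:
  148, -126, 16  ⇒  2A = 38, A = 19.
Then Σ (y_i + y_{i+1})·c_i = -646, so ȳ = -646 / (6·19) = -17/3.

-17/3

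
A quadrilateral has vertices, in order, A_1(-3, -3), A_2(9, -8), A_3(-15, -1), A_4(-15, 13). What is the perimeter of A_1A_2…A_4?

72

|A_1A_2| = √((12)² + (-5)²) = √169 = 13
|A_2A_3| = √((-24)² + (7)²) = √625 = 25
|A_3A_4| = √((0)² + (14)²) = √196 = 14
|A_4A_1| = √((12)² + (-16)²) = √400 = 20
Perimeter = 13 + 25 + 14 + 20 = 72.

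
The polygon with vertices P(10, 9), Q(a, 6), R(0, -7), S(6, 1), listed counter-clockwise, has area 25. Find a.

The doubled signed area Σ (x_i y_{i+1} − x_{i+1} y_i) is linear in a.
With a=0 it equals 146; the coefficient of a is -16 (from the two edges through Q).
So -16·a + 146 = 2·25 = 50 ⇒ a = 6.

6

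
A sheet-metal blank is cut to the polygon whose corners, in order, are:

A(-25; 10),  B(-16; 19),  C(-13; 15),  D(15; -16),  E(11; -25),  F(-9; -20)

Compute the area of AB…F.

Apply the shoelace (surveyor's) formula: 2A = Σ (x_i·y_{i+1} − x_{i+1}·y_i), indices taken mod 6.
Σ = (-315) + (7) + (-17) + (-199) + (-445) + (-590) = -1559
Area = |Σ|/2 = 779.5.

779.5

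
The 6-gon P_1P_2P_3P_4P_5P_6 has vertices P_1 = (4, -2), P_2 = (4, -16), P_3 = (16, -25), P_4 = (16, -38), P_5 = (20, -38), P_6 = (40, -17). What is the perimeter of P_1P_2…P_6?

114

|P_1P_2| = √((0)² + (-14)²) = √196 = 14
|P_2P_3| = √((12)² + (-9)²) = √225 = 15
|P_3P_4| = √((0)² + (-13)²) = √169 = 13
|P_4P_5| = √((4)² + (0)²) = √16 = 4
|P_5P_6| = √((20)² + (21)²) = √841 = 29
|P_6P_1| = √((-36)² + (15)²) = √1521 = 39
Perimeter = 14 + 15 + 13 + 4 + 29 + 39 = 114.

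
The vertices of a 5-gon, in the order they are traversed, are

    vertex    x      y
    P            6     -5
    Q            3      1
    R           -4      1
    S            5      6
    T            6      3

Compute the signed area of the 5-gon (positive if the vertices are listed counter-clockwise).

-35

Apply Gauss's area formula: 2A = Σ (x_i·y_{i+1} − x_{i+1}·y_i), indices taken mod 5.
Σ = (21) + (7) + (-29) + (-21) + (-48) = -70
Signed area = Σ/2 = -35 (negative ⇒ clockwise traversal).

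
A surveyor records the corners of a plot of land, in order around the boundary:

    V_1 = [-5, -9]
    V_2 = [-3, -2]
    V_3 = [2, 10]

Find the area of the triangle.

5.5

Apply Gauss's area formula: 2A = Σ (x_i·y_{i+1} − x_{i+1}·y_i), indices taken mod 3.
V_1→V_2: (-5)(-2) − (-3)(-9) = -17
V_2→V_3: (-3)(10) − (2)(-2) = -26
V_3→V_1: (2)(-9) − (-5)(10) = 32
Σ = -11
Area = |Σ|/2 = 5.5.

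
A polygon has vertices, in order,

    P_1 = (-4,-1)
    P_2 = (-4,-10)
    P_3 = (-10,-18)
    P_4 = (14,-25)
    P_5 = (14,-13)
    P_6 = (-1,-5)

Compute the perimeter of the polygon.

|P_1P_2| = √((0)² + (-9)²) = √81 = 9
|P_2P_3| = √((-6)² + (-8)²) = √100 = 10
|P_3P_4| = √((24)² + (-7)²) = √625 = 25
|P_4P_5| = √((0)² + (12)²) = √144 = 12
|P_5P_6| = √((-15)² + (8)²) = √289 = 17
|P_6P_1| = √((-3)² + (4)²) = √25 = 5
Perimeter = 9 + 10 + 25 + 12 + 17 + 5 = 78.

78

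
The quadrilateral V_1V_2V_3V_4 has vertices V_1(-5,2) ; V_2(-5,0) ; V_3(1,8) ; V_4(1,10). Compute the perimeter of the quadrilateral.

24

|V_1V_2| = √((0)² + (-2)²) = √4 = 2
|V_2V_3| = √((6)² + (8)²) = √100 = 10
|V_3V_4| = √((0)² + (2)²) = √4 = 2
|V_4V_1| = √((-6)² + (-8)²) = √100 = 10
Perimeter = 2 + 10 + 2 + 10 = 24.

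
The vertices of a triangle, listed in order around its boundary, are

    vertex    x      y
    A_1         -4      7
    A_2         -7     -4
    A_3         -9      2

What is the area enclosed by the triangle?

Apply the shoelace (surveyor's) formula: 2A = Σ (x_i·y_{i+1} − x_{i+1}·y_i), indices taken mod 3.
Σ = (65) + (-50) + (-55) = -40
Area = |Σ|/2 = 20.

20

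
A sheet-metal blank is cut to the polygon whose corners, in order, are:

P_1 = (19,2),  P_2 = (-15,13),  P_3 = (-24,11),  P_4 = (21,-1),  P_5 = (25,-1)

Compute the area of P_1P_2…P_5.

145

Apply the shoelace (surveyor's) formula: 2A = Σ (x_i·y_{i+1} − x_{i+1}·y_i), indices taken mod 5.
Cross-terms: 277, 147, -207, 4, 69  ⇒  Σ = 290
Area = |Σ|/2 = 145.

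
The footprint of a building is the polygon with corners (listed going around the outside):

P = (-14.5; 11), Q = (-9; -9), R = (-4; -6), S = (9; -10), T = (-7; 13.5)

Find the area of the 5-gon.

255.875

Apply the shoelace (surveyor's) formula: 2A = Σ (x_i·y_{i+1} − x_{i+1}·y_i), indices taken mod 5.
Cross-terms: 229.5, 18, 94, 51.5, 118.75  ⇒  Σ = 511.75
Area = |Σ|/2 = 255.875.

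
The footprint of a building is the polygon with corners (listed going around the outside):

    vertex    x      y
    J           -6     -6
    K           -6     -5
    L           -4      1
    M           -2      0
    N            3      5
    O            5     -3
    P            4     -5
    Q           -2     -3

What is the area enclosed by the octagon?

57.5

Σ = (-6) + (-26) + (2) + (-10) + (-34) + (-13) + (-22) + (-6) = -115
Area = |Σ|/2 = 57.5.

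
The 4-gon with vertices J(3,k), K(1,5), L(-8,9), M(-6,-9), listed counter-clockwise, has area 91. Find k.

5

Write out the shoelace sum; only the two edges meeting at J involve k:
2·Area = [((-6)·k − 3·(-9)) + (3·5 − 1·k)] + 175
       = -7·k + 217 = 182
⇒ k = 5.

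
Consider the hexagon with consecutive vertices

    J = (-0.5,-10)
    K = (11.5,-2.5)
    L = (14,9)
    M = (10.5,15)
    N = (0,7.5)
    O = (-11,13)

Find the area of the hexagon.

324

J→K: (-0.5)(-2.5) − (11.5)(-10) = 116.25
K→L: (11.5)(9) − (14)(-2.5) = 138.5
L→M: (14)(15) − (10.5)(9) = 115.5
M→N: (10.5)(7.5) − (0)(15) = 78.75
N→O: (0)(13) − (-11)(7.5) = 82.5
O→J: (-11)(-10) − (-0.5)(13) = 116.5
Σ = 648
Area = |Σ|/2 = 324.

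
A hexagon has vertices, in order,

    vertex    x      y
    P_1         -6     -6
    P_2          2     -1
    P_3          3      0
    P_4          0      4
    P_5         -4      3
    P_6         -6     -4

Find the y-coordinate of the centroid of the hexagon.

Apply Gauss's area formula. First the cross-terms c_i = x_i·y_{i+1} − x_{i+1}·y_i:
  18, 3, 12, 16, 34, 12  ⇒  2A = 95, A = 47.5.
Then Σ (y_i + y_{i+1})·c_i = -123, so ȳ = -123 / (6·47.5) = -41/95.

-41/95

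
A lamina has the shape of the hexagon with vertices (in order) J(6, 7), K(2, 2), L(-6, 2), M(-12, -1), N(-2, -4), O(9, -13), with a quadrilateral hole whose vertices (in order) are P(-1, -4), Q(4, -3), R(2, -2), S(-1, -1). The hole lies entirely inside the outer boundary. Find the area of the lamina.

Outer boundary:
Apply the surveyor's formula: 2A = Σ (x_i·y_{i+1} − x_{i+1}·y_i), indices taken mod 6.
Cross-terms: -2, 16, 30, 46, 62, 141  ⇒  Σ = 293
Area = |Σ|/2 = 146.5.
Hole:
Apply the surveyor's formula: 2A = Σ (x_i·y_{i+1} − x_{i+1}·y_i), indices taken mod 4.
Σ = (19) + (-2) + (-4) + (3) = 16
Area = |Σ|/2 = 8.
Net area = 146.5 − 8 = 138.5.

138.5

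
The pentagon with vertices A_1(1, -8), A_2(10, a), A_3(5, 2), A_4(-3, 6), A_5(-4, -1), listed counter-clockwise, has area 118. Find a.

-10

The doubled signed area Σ (x_i y_{i+1} − x_{i+1} y_i) is linear in a.
With a=0 it equals 196; the coefficient of a is -4 (from the two edges through A_2).
So -4·a + 196 = 2·118 = 236 ⇒ a = -10.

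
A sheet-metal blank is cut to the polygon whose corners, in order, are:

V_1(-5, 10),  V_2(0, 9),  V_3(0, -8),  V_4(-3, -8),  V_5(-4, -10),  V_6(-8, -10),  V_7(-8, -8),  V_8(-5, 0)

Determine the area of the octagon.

Apply the surveyor's formula: 2A = Σ (x_i·y_{i+1} − x_{i+1}·y_i), indices taken mod 8.
Σ = (-45) + (0) + (-24) + (-2) + (-40) + (-16) + (-40) + (-50) = -217
Area = |Σ|/2 = 108.5.

108.5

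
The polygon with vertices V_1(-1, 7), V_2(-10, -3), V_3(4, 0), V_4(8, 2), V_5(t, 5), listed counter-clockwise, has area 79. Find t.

Write out the shoelace sum; only the two edges meeting at V_5 involve t:
2·Area = [(8·5 − t·2) + (t·7 − (-1)·5)] + 93
       = 5·t + 138 = 158
⇒ t = 4.

4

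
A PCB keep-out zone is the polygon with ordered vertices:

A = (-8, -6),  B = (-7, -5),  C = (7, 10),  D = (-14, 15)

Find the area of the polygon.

Apply the surveyor's formula: 2A = Σ (x_i·y_{i+1} − x_{i+1}·y_i), indices taken mod 4.
A→B: (-8)(-5) − (-7)(-6) = -2
B→C: (-7)(10) − (7)(-5) = -35
C→D: (7)(15) − (-14)(10) = 245
D→A: (-14)(-6) − (-8)(15) = 204
Σ = 412
Area = |Σ|/2 = 206.

206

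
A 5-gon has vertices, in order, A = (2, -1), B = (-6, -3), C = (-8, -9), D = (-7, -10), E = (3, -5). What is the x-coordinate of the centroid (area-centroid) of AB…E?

Apply the surveyor's formula. First the cross-terms c_i = x_i·y_{i+1} − x_{i+1}·y_i:
  -12, 30, 17, 65, 7  ⇒  2A = 107, A = 53.5.
Then Σ (x_i + x_{i+1})·c_i = -852, so x̄ = -852 / (6·53.5) = -284/107.

-284/107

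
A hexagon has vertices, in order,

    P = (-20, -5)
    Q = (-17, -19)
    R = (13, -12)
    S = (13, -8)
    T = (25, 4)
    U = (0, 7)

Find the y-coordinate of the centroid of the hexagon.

-536/105

Apply the shoelace (surveyor's) formula. First the cross-terms c_i = x_i·y_{i+1} − x_{i+1}·y_i:
  295, 451, 52, 252, 175, 140  ⇒  2A = 1365, A = 682.5.
Then Σ (y_i + y_{i+1})·c_i = -20904, so ȳ = -20904 / (6·682.5) = -536/105.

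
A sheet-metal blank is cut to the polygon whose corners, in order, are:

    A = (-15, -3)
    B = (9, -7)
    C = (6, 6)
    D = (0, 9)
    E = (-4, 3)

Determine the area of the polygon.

Σ = (132) + (96) + (54) + (36) + (57) = 375
Area = |Σ|/2 = 187.5.

187.5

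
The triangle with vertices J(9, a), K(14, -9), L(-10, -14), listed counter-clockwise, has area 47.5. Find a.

-14

The doubled signed area Σ (x_i y_{i+1} − x_{i+1} y_i) is linear in a.
With a=0 it equals -241; the coefficient of a is -24 (from the two edges through J).
So -24·a + -241 = 2·47.5 = 95 ⇒ a = -14.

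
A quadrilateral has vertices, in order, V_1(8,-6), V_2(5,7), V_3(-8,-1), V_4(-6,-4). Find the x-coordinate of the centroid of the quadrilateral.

Apply the surveyor's formula. First the cross-terms c_i = x_i·y_{i+1} − x_{i+1}·y_i:
  86, 51, 26, 68  ⇒  2A = 231, A = 115.5.
Then Σ (x_i + x_{i+1})·c_i = 737, so x̄ = 737 / (6·115.5) = 67/63.

67/63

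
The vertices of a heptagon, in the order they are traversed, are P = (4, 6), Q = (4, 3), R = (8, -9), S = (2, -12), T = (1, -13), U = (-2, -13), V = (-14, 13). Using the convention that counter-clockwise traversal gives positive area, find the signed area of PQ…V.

-273.5

Apply the shoelace (surveyor's) formula: 2A = Σ (x_i·y_{i+1} − x_{i+1}·y_i), indices taken mod 7.
Σ = (-12) + (-60) + (-78) + (-14) + (-39) + (-208) + (-136) = -547
Signed area = Σ/2 = -273.5 (negative ⇒ clockwise traversal).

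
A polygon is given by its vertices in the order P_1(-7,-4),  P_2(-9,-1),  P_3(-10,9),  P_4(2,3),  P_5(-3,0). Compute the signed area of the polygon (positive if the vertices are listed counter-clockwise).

Cross-terms: -29, -91, -48, 9, 12  ⇒  Σ = -147
Signed area = Σ/2 = -73.5 (negative ⇒ clockwise traversal).

-73.5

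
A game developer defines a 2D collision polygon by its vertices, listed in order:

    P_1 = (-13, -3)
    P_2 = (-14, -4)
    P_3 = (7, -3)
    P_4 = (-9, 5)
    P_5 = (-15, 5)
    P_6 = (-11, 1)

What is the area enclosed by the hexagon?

Apply the shoelace (surveyor's) formula: 2A = Σ (x_i·y_{i+1} − x_{i+1}·y_i), indices taken mod 6.
P_1→P_2: (-13)(-4) − (-14)(-3) = 10
P_2→P_3: (-14)(-3) − (7)(-4) = 70
P_3→P_4: (7)(5) − (-9)(-3) = 8
P_4→P_5: (-9)(5) − (-15)(5) = 30
P_5→P_6: (-15)(1) − (-11)(5) = 40
P_6→P_1: (-11)(-3) − (-13)(1) = 46
Σ = 204
Area = |Σ|/2 = 102.

102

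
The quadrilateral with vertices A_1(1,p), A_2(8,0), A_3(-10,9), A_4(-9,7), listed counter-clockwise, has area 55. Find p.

-2

The doubled signed area Σ (x_i y_{i+1} − x_{i+1} y_i) is linear in p.
With p=0 it equals 76; the coefficient of p is -17 (from the two edges through A_1).
So -17·p + 76 = 2·55 = 110 ⇒ p = -2.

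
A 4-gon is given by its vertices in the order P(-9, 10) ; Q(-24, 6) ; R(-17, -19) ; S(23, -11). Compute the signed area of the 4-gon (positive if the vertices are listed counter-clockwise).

Apply Gauss's area formula: 2A = Σ (x_i·y_{i+1} − x_{i+1}·y_i), indices taken mod 4.
Cross-terms: 186, 558, 624, 131  ⇒  Σ = 1499
Signed area = Σ/2 = 749.5 (positive ⇒ counter-clockwise traversal).

749.5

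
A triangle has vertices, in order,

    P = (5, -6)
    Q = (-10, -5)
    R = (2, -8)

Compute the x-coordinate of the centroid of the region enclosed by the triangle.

-1

Apply the shoelace (surveyor's) formula. First the cross-terms c_i = x_i·y_{i+1} − x_{i+1}·y_i:
  -85, 90, 28  ⇒  2A = 33, A = 16.5.
Then Σ (x_i + x_{i+1})·c_i = -99, so x̄ = -99 / (6·16.5) = -1.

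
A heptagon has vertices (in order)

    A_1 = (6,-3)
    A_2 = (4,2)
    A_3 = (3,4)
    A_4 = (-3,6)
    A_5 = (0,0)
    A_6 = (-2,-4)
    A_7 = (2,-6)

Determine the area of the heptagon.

Apply the shoelace formula: 2A = Σ (x_i·y_{i+1} − x_{i+1}·y_i), indices taken mod 7.
A_1→A_2: (6)(2) − (4)(-3) = 24
A_2→A_3: (4)(4) − (3)(2) = 10
A_3→A_4: (3)(6) − (-3)(4) = 30
A_4→A_5: (-3)(0) − (0)(6) = 0
A_5→A_6: (0)(-4) − (-2)(0) = 0
A_6→A_7: (-2)(-6) − (2)(-4) = 20
A_7→A_1: (2)(-3) − (6)(-6) = 30
Σ = 114
Area = |Σ|/2 = 57.

57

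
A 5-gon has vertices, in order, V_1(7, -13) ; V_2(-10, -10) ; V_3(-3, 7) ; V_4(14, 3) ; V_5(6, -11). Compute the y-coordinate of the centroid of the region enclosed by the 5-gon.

Apply the shoelace (surveyor's) formula. First the cross-terms c_i = x_i·y_{i+1} − x_{i+1}·y_i:
  -200, -100, -107, -172, -1  ⇒  2A = -580, A = -290.
Then Σ (y_i + y_{i+1})·c_i = 5230, so ȳ = 5230 / (6·(-290)) = -523/174.

-523/174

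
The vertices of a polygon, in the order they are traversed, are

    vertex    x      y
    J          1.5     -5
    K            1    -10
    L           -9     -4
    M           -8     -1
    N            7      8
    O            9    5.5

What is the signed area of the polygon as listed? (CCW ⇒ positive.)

-135.375

Apply the shoelace formula: 2A = Σ (x_i·y_{i+1} − x_{i+1}·y_i), indices taken mod 6.
Σ = (-10) + (-94) + (-23) + (-57) + (-33.5) + (-53.25) = -270.75
Signed area = Σ/2 = -135.375 (negative ⇒ clockwise traversal).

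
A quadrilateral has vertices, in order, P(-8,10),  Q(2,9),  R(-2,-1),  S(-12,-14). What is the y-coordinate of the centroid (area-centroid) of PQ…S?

Apply the surveyor's formula. First the cross-terms c_i = x_i·y_{i+1} − x_{i+1}·y_i:
  -92, 16, 16, -232  ⇒  2A = -292, A = -146.
Then Σ (y_i + y_{i+1})·c_i = -932, so ȳ = -932 / (6·(-146)) = 233/219.

233/219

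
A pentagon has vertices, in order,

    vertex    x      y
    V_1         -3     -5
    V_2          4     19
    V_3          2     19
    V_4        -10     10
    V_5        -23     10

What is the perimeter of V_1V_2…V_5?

|V_1V_2| = √((7)² + (24)²) = √625 = 25
|V_2V_3| = √((-2)² + (0)²) = √4 = 2
|V_3V_4| = √((-12)² + (-9)²) = √225 = 15
|V_4V_5| = √((-13)² + (0)²) = √169 = 13
|V_5V_1| = √((20)² + (-15)²) = √625 = 25
Perimeter = 25 + 2 + 15 + 13 + 25 = 80.

80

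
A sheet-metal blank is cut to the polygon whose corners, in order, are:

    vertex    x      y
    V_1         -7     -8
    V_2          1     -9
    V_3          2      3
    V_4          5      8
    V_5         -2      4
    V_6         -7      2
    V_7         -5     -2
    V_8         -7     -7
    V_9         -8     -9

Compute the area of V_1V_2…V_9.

Apply the shoelace formula: 2A = Σ (x_i·y_{i+1} − x_{i+1}·y_i), indices taken mod 9.
Σ = (71) + (21) + (1) + (36) + (24) + (24) + (21) + (7) + (1) = 206
Area = |Σ|/2 = 103.

103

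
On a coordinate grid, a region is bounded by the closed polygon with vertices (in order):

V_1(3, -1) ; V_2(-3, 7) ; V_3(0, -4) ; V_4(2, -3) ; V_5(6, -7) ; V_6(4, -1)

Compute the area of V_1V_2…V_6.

31.5

Apply Gauss's area formula: 2A = Σ (x_i·y_{i+1} − x_{i+1}·y_i), indices taken mod 6.
Σ = (18) + (12) + (8) + (4) + (22) + (-1) = 63
Area = |Σ|/2 = 31.5.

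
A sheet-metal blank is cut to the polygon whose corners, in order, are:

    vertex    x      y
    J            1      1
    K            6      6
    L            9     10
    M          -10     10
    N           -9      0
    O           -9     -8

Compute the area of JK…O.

Apply the shoelace (surveyor's) formula: 2A = Σ (x_i·y_{i+1} − x_{i+1}·y_i), indices taken mod 6.
Cross-terms: 0, 6, 190, 90, 72, -1  ⇒  Σ = 357
Area = |Σ|/2 = 178.5.

178.5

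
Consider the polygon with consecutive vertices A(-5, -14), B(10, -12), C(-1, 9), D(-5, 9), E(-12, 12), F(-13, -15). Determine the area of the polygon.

402.5

Apply the shoelace (surveyor's) formula: 2A = Σ (x_i·y_{i+1} − x_{i+1}·y_i), indices taken mod 6.
Σ = (200) + (78) + (36) + (48) + (336) + (107) = 805
Area = |Σ|/2 = 402.5.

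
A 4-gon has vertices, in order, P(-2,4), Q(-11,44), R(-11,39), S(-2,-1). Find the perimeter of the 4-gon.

92

|PQ| = √((-9)² + (40)²) = √1681 = 41
|QR| = √((0)² + (-5)²) = √25 = 5
|RS| = √((9)² + (-40)²) = √1681 = 41
|SP| = √((0)² + (5)²) = √25 = 5
Perimeter = 41 + 5 + 41 + 5 = 92.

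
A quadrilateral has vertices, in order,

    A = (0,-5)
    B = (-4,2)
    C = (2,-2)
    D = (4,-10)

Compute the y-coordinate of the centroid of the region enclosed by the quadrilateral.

Apply Gauss's area formula. First the cross-terms c_i = x_i·y_{i+1} − x_{i+1}·y_i:
  -20, 4, -12, -20  ⇒  2A = -48, A = -24.
Then Σ (y_i + y_{i+1})·c_i = 504, so ȳ = 504 / (6·(-24)) = -3.5.

-3.5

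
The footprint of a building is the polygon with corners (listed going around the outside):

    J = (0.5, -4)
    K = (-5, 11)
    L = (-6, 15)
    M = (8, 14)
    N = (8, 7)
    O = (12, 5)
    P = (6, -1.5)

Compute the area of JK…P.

J→K: (0.5)(11) − (-5)(-4) = -14.5
K→L: (-5)(15) − (-6)(11) = -9
L→M: (-6)(14) − (8)(15) = -204
M→N: (8)(7) − (8)(14) = -56
N→O: (8)(5) − (12)(7) = -44
O→P: (12)(-1.5) − (6)(5) = -48
P→J: (6)(-4) − (0.5)(-1.5) = -23.25
Σ = -398.75
Area = |Σ|/2 = 199.375.

199.375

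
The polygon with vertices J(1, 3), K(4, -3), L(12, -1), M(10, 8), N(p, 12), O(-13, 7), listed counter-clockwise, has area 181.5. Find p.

-10

Write out the shoelace sum; only the two edges meeting at N involve p:
2·Area = [(10·12 − p·8) + (p·7 − (-13)·12)] + 77
       = -1·p + 353 = 363
⇒ p = -10.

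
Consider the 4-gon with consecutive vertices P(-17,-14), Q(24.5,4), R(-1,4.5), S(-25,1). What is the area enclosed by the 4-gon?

Σ = (275) + (114.25) + (111.5) + (367) = 867.75
Area = |Σ|/2 = 433.875.

433.875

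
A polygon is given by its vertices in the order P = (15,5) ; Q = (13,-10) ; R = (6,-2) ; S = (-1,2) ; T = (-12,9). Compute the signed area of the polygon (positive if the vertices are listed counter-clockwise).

Σ = (-215) + (34) + (10) + (15) + (-195) = -351
Signed area = Σ/2 = -175.5 (negative ⇒ clockwise traversal).

-175.5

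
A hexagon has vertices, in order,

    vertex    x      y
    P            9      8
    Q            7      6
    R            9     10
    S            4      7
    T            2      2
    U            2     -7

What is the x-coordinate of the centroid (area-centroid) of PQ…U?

107/23

Apply the surveyor's formula. First the cross-terms c_i = x_i·y_{i+1} − x_{i+1}·y_i:
  -2, 16, 23, -6, -18, 79  ⇒  2A = 92, A = 46.
Then Σ (x_i + x_{i+1})·c_i = 1284, so x̄ = 1284 / (6·46) = 107/23.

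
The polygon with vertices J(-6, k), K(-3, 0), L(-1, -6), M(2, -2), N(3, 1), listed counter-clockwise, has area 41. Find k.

Write out the shoelace sum; only the two edges meeting at J involve k:
2·Area = [(3·k − (-6)·1) + ((-6)·0 − (-3)·k)] + 40
       = 6·k + 46 = 82
⇒ k = 6.

6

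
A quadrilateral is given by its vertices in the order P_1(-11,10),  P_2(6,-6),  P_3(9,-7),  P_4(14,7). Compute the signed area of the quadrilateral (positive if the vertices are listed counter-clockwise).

198

P_1→P_2: (-11)(-6) − (6)(10) = 6
P_2→P_3: (6)(-7) − (9)(-6) = 12
P_3→P_4: (9)(7) − (14)(-7) = 161
P_4→P_1: (14)(10) − (-11)(7) = 217
Σ = 396
Signed area = Σ/2 = 198 (positive ⇒ counter-clockwise traversal).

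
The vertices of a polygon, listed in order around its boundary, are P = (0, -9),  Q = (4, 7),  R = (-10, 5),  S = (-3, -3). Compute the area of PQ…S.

P→Q: (0)(7) − (4)(-9) = 36
Q→R: (4)(5) − (-10)(7) = 90
R→S: (-10)(-3) − (-3)(5) = 45
S→P: (-3)(-9) − (0)(-3) = 27
Σ = 198
Area = |Σ|/2 = 99.

99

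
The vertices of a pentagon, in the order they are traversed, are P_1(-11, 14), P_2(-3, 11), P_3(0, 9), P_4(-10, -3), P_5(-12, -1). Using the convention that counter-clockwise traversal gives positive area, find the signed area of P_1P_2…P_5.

Apply Gauss's area formula: 2A = Σ (x_i·y_{i+1} − x_{i+1}·y_i), indices taken mod 5.
Σ = (-79) + (-27) + (90) + (-26) + (-179) = -221
Signed area = Σ/2 = -110.5 (negative ⇒ clockwise traversal).

-110.5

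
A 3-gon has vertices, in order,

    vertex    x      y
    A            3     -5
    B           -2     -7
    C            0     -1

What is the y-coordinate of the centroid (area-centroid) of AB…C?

-13/3

Apply the surveyor's formula. First the cross-terms c_i = x_i·y_{i+1} − x_{i+1}·y_i:
  -31, 2, 3  ⇒  2A = -26, A = -13.
Then Σ (y_i + y_{i+1})·c_i = 338, so ȳ = 338 / (6·(-13)) = -13/3.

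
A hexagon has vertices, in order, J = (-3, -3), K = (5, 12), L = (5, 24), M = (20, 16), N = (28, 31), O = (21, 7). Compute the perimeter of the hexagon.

114

|JK| = √((8)² + (15)²) = √289 = 17
|KL| = √((0)² + (12)²) = √144 = 12
|LM| = √((15)² + (-8)²) = √289 = 17
|MN| = √((8)² + (15)²) = √289 = 17
|NO| = √((-7)² + (-24)²) = √625 = 25
|OJ| = √((-24)² + (-10)²) = √676 = 26
Perimeter = 17 + 12 + 17 + 17 + 25 + 26 = 114.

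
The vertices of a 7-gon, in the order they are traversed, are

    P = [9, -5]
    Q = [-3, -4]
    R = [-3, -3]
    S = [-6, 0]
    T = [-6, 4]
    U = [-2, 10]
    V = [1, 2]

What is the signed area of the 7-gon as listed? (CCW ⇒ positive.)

Apply the shoelace (surveyor's) formula: 2A = Σ (x_i·y_{i+1} − x_{i+1}·y_i), indices taken mod 7.
Cross-terms: -51, -3, -18, -24, -52, -14, -23  ⇒  Σ = -185
Signed area = Σ/2 = -92.5 (negative ⇒ clockwise traversal).

-92.5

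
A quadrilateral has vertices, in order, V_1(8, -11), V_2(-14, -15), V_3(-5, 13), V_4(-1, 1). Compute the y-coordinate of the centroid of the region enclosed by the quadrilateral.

-193/39

Apply Gauss's area formula. First the cross-terms c_i = x_i·y_{i+1} − x_{i+1}·y_i:
  -274, -257, 8, 3  ⇒  2A = -520, A = -260.
Then Σ (y_i + y_{i+1})·c_i = 7720, so ȳ = 7720 / (6·(-260)) = -193/39.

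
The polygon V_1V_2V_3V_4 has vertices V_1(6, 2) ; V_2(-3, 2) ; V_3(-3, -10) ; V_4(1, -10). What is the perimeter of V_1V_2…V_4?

38

|V_1V_2| = √((-9)² + (0)²) = √81 = 9
|V_2V_3| = √((0)² + (-12)²) = √144 = 12
|V_3V_4| = √((4)² + (0)²) = √16 = 4
|V_4V_1| = √((5)² + (12)²) = √169 = 13
Perimeter = 9 + 12 + 4 + 13 = 38.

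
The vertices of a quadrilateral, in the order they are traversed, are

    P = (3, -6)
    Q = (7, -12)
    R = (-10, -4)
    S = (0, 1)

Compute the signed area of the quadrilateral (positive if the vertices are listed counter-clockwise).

-77.5

Apply the shoelace formula: 2A = Σ (x_i·y_{i+1} − x_{i+1}·y_i), indices taken mod 4.
Σ = (6) + (-148) + (-10) + (-3) = -155
Signed area = Σ/2 = -77.5 (negative ⇒ clockwise traversal).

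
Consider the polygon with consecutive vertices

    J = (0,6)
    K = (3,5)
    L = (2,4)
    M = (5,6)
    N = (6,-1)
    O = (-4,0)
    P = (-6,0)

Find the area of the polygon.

52.5

J→K: (0)(5) − (3)(6) = -18
K→L: (3)(4) − (2)(5) = 2
L→M: (2)(6) − (5)(4) = -8
M→N: (5)(-1) − (6)(6) = -41
N→O: (6)(0) − (-4)(-1) = -4
O→P: (-4)(0) − (-6)(0) = 0
P→J: (-6)(6) − (0)(0) = -36
Σ = -105
Area = |Σ|/2 = 52.5.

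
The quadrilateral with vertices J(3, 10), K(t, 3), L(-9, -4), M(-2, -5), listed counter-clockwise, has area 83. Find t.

-7

The doubled signed area Σ (x_i y_{i+1} − x_{i+1} y_i) is linear in t.
With t=0 it equals 68; the coefficient of t is -14 (from the two edges through K).
So -14·t + 68 = 2·83 = 166 ⇒ t = -7.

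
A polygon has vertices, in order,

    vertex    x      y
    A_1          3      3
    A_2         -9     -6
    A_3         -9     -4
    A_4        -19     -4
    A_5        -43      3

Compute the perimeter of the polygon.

98

|A_1A_2| = √((-12)² + (-9)²) = √225 = 15
|A_2A_3| = √((0)² + (2)²) = √4 = 2
|A_3A_4| = √((-10)² + (0)²) = √100 = 10
|A_4A_5| = √((-24)² + (7)²) = √625 = 25
|A_5A_1| = √((46)² + (0)²) = √2116 = 46
Perimeter = 15 + 2 + 10 + 25 + 46 = 98.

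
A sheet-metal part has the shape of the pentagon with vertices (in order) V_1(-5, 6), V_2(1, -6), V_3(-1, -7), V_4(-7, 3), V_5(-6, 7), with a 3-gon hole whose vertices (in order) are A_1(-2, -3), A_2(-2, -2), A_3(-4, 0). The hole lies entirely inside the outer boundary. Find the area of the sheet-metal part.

Outer boundary:
Cross-terms: 24, -13, -52, -31, -1  ⇒  Σ = -73
Area = |Σ|/2 = 36.5.
Hole:
Apply the shoelace formula: 2A = Σ (x_i·y_{i+1} − x_{i+1}·y_i), indices taken mod 3.
Σ = (-2) + (-8) + (12) = 2
Area = |Σ|/2 = 1.
Net area = 36.5 − 1 = 35.5.

35.5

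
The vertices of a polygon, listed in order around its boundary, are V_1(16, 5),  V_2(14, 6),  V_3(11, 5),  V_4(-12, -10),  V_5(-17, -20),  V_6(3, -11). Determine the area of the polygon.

244

Apply the surveyor's formula: 2A = Σ (x_i·y_{i+1} − x_{i+1}·y_i), indices taken mod 6.
Σ = (26) + (4) + (-50) + (70) + (247) + (191) = 488
Area = |Σ|/2 = 244.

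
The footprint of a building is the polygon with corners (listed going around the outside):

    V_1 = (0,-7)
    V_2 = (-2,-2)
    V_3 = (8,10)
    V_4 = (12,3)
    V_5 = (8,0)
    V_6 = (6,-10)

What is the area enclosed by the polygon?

Apply Gauss's area formula: 2A = Σ (x_i·y_{i+1} − x_{i+1}·y_i), indices taken mod 6.
Σ = (-14) + (-4) + (-96) + (-24) + (-80) + (-42) = -260
Area = |Σ|/2 = 130.

130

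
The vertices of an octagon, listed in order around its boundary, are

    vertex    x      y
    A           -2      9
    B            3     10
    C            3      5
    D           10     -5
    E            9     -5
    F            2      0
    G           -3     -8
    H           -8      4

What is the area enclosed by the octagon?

A→B: (-2)(10) − (3)(9) = -47
B→C: (3)(5) − (3)(10) = -15
C→D: (3)(-5) − (10)(5) = -65
D→E: (10)(-5) − (9)(-5) = -5
E→F: (9)(0) − (2)(-5) = 10
F→G: (2)(-8) − (-3)(0) = -16
G→H: (-3)(4) − (-8)(-8) = -76
H→A: (-8)(9) − (-2)(4) = -64
Σ = -278
Area = |Σ|/2 = 139.

139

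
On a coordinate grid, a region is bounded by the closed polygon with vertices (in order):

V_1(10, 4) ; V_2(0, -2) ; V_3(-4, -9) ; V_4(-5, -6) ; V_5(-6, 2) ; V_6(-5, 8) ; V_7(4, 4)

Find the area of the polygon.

104.5

Apply the shoelace (surveyor's) formula: 2A = Σ (x_i·y_{i+1} − x_{i+1}·y_i), indices taken mod 7.
Σ = (-20) + (-8) + (-21) + (-46) + (-38) + (-52) + (-24) = -209
Area = |Σ|/2 = 104.5.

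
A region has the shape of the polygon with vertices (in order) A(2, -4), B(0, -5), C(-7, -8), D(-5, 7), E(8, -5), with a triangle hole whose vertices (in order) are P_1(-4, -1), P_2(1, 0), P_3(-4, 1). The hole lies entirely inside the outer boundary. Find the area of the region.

88.5

Outer boundary:
Apply the shoelace formula: 2A = Σ (x_i·y_{i+1} − x_{i+1}·y_i), indices taken mod 5.
Cross-terms: -10, -35, -89, -31, -22  ⇒  Σ = -187
Area = |Σ|/2 = 93.5.
Hole:
Apply Gauss's area formula: 2A = Σ (x_i·y_{i+1} − x_{i+1}·y_i), indices taken mod 3.
Σ = (1) + (1) + (8) = 10
Area = |Σ|/2 = 5.
Net area = 93.5 − 5 = 88.5.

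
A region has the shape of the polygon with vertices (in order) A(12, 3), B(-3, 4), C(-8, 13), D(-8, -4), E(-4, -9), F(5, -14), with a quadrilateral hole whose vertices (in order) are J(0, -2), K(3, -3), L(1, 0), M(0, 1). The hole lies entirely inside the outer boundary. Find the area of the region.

Outer boundary:
Σ = (57) + (-7) + (136) + (56) + (101) + (183) = 526
Area = |Σ|/2 = 263.
Hole:
Apply the shoelace formula: 2A = Σ (x_i·y_{i+1} − x_{i+1}·y_i), indices taken mod 4.
J→K: (0)(-3) − (3)(-2) = 6
K→L: (3)(0) − (1)(-3) = 3
L→M: (1)(1) − (0)(0) = 1
M→J: (0)(-2) − (0)(1) = 0
Σ = 10
Area = |Σ|/2 = 5.
Net area = 263 − 5 = 258.

258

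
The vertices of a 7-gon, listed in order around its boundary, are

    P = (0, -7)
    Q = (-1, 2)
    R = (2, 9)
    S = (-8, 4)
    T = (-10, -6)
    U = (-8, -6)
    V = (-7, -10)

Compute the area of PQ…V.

123.5

Apply the shoelace (surveyor's) formula: 2A = Σ (x_i·y_{i+1} − x_{i+1}·y_i), indices taken mod 7.
Σ = (-7) + (-13) + (80) + (88) + (12) + (38) + (49) = 247
Area = |Σ|/2 = 123.5.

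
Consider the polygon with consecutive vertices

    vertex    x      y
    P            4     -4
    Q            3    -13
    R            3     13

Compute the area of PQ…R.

Cross-terms: -40, 78, -64  ⇒  Σ = -26
Area = |Σ|/2 = 13.

13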